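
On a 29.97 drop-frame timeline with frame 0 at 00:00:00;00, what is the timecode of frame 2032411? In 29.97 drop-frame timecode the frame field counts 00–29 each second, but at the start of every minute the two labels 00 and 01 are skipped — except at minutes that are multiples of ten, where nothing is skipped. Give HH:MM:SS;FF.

Each 10-minute DF block holds 10 × 60 × 30 − 9 × 2 = 17982 frames. 2032411 ÷ 17982 → 113 full blocks, remainder 445.
Within the partial block the first minute is 1800 frames and each further minute 1798, so 0 further minute boundaries passed. Total skipped labels = 18 × 113 + 2 × 0 = 2034.
Non-drop label index = 2032411 + 2034 = 2034445; at 30 labels/s that is 18:50:14:25, i.e. DF 18:50:14;25.

18:50:14;25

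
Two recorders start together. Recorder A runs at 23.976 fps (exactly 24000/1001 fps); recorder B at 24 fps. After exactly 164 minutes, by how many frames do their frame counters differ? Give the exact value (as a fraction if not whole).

236160/1001 frames

164 min = 9840 s.
A emits 24000/1001 × 9840 = 236160000/1001 frames; B emits 24 × 9840 = 236160.
Difference = 236160/1001 frames (≈ 235.9241); B is ahead of A.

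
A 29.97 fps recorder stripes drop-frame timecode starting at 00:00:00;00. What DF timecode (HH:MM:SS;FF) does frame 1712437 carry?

Each 10-minute DF block holds 10 × 60 × 30 − 9 × 2 = 17982 frames. 1712437 ÷ 17982 → 95 full blocks, remainder 4147.
Within the partial block the first minute is 1800 frames and each further minute 1798, so 2 further minute boundaries passed. Total skipped labels = 18 × 95 + 2 × 2 = 1714.
Non-drop label index = 1712437 + 1714 = 1714151; at 30 labels/s that is 15:52:18:11, i.e. DF 15:52:18;11.

15:52:18;11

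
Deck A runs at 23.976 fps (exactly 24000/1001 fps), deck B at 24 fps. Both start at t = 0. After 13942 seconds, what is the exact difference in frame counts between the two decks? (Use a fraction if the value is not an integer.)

334608/1001 frames

A emits 24000/1001 × 13942 = 334608000/1001 frames; B emits 24 × 13942 = 334608.
Difference = 334608/1001 frames (≈ 334.2737); B is ahead of A.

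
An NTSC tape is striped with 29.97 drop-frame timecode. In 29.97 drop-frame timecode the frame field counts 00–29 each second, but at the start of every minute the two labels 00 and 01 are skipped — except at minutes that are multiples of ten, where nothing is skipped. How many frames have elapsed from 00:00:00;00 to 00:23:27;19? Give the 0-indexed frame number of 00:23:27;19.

42187

Complete 10-minute blocks: 2, each 17982 frames → 35964.
Remaining 3 whole minutes in the current block: 1800 + 2 × 1798 = 5396 frames.
Within the current minute: 27 × 30 + 19 − 2 = 827 (labels ;00/;01 skipped at this minute). Total = 35964 + 5396 + 827 = 42187.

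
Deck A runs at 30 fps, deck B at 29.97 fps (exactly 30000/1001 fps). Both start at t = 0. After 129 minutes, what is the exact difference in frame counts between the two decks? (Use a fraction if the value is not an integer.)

129 min = 7740 s.
A emits 30 × 7740 = 232200 frames; B emits 30000/1001 × 7740 = 232200000/1001.
Difference = 232200/1001 frames (≈ 231.9680); B is behind A.

232200/1001 frames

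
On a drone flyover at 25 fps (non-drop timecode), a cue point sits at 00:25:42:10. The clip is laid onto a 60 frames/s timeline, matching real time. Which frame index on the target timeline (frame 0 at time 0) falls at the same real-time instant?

Source frame index: (0×3600 + 25×60 + 42) × 25 + 10 = 38560.
Real time: 38560 / (25) = 7712/5 s.
Target frame: (7712/5) × (60) = 92544.

frame 92544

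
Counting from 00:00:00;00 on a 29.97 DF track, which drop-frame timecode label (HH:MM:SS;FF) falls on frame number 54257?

Ten DF minutes hold 17982 frames, so frame 54257 lies in block 3 (frames 53946–71927) with 311 frames into that block.
The block's first minute is 1800 frames and the rest 1798 each; 311 frames reaches minute 0, so 3 × 18 + 0 × 2 = 54 labels have been skipped so far.
Adding those back, label number 54257 + 54 = 54311 at 30 labels/s is 1810 s + 11 f = 0 h 30 min 10 s frame 11, i.e. 00:30:10;11.

00:30:10;11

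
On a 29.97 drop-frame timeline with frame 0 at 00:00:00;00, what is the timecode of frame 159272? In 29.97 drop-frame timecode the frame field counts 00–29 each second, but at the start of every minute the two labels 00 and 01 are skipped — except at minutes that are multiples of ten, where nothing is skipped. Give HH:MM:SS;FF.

Ten DF minutes hold 17982 frames, so frame 159272 lies in block 8 (frames 143856–161837) with 15416 frames into that block.
The block's first minute is 1800 frames and the rest 1798 each; 15416 frames reaches minute 8, so 8 × 18 + 8 × 2 = 160 labels have been skipped so far.
Adding those back, label number 159272 + 160 = 159432 at 30 labels/s is 5314 s + 12 f = 1 h 28 min 34 s frame 12, i.e. 01:28:34;12.

01:28:34;12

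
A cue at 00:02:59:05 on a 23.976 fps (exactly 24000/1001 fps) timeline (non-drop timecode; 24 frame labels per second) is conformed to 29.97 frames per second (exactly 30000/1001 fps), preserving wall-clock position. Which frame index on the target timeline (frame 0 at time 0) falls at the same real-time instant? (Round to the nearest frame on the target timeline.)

Source frame index: (0×3600 + 2×60 + 59) × 24 + 5 = 4301.
Real time: 4301 / (24000/1001) = 4305301/24000 s.
Target frame: (4305301/24000) × (30000/1001) = 21505/4 ≈ 5376.250 → 5376.

frame 5376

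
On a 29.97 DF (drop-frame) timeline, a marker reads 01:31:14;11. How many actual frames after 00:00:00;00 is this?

164067

Complete 10-minute blocks: 9, each 17982 frames → 161838.
Remaining 1 whole minute in the current block: 1800 + 0 × 1798 = 1800 frames.
Within the current minute: 14 × 30 + 11 − 2 = 429 (labels ;00/;01 skipped at this minute). Total = 161838 + 1800 + 429 = 164067.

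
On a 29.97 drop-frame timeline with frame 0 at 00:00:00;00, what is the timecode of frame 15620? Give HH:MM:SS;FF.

00:08:41;06

Each 10-minute DF block holds 10 × 60 × 30 − 9 × 2 = 17982 frames. 15620 ÷ 17982 → 0 full blocks, remainder 15620.
Within the partial block the first minute is 1800 frames and each further minute 1798, so 8 further minute boundaries passed. Total skipped labels = 18 × 0 + 2 × 8 = 16.
Non-drop label index = 15620 + 16 = 15636; at 30 labels/s that is 00:08:41:06, i.e. DF 00:08:41;06.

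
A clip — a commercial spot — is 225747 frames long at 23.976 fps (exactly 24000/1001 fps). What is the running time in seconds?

9415.531125 seconds

Running time = 225747 / (24000/1001) = 9415.531125 s.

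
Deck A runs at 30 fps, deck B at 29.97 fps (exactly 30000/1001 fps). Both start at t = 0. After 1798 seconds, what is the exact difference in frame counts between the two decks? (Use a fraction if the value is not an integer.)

A emits 30 × 1798 = 53940 frames; B emits 30000/1001 × 1798 = 53940000/1001.
Difference = 53940/1001 frames (≈ 53.8861); B is behind A.

53940/1001 frames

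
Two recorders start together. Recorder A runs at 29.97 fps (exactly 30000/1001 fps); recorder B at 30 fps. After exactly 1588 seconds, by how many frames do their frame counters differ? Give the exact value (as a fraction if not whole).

A emits 30000/1001 × 1588 = 47640000/1001 frames; B emits 30 × 1588 = 47640.
Difference = 47640/1001 frames (≈ 47.5924); B is ahead of A.

47640/1001 frames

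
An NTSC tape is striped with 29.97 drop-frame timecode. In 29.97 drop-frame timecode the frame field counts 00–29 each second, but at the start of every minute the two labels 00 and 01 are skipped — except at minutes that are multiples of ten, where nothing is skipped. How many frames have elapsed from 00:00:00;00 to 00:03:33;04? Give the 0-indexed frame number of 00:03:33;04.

6388

Complete 10-minute blocks: 0, each 17982 frames → 0.
Remaining 3 whole minutes in the current block: 1800 + 2 × 1798 = 5396 frames.
Within the current minute: 33 × 30 + 4 − 2 = 992 (labels ;00/;01 skipped at this minute). Total = 0 + 5396 + 992 = 6388.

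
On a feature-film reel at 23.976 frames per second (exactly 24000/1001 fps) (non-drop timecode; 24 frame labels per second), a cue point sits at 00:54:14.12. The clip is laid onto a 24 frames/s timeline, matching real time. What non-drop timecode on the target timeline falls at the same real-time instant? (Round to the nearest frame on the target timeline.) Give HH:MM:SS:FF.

Source frame index: (0×3600 + 54×60 + 14) × 24 + 12 = 78108.
Real time: 78108 / (24000/1001) = 6515509/2000 s.
Target frame: (6515509/2000) × (24) = 19546527/250 ≈ 78186.108 → 78186.
At 24 labels/s: frame 78186 → 00:54:17:18.

00:54:17:18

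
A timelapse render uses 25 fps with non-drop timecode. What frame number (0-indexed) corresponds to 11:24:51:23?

Total seconds to the label: (11 × 3600 + 24 × 60 + 51) = 41091.
Frame index = 41091 × 25 + 23 = 1027298.

frame 1027298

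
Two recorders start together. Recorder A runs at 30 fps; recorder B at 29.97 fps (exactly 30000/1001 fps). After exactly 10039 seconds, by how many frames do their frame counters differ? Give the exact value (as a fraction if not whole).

301170/1001 frames

A emits 30 × 10039 = 301170 frames; B emits 30000/1001 × 10039 = 301170000/1001.
Difference = 301170/1001 frames (≈ 300.8691); B is behind A.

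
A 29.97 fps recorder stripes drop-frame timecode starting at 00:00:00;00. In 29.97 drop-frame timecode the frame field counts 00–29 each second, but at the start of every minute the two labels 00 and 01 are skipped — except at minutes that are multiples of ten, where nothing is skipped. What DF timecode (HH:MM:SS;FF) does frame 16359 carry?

00:09:05;27

Ten DF minutes hold 17982 frames, so frame 16359 lies in block 0 (frames 0–17981) with 16359 frames into that block.
The block's first minute is 1800 frames and the rest 1798 each; 16359 frames reaches minute 9, so 0 × 18 + 9 × 2 = 18 labels have been skipped so far.
Adding those back, label number 16359 + 18 = 16377 at 30 labels/s is 545 s + 27 f = 0 h 9 min 5 s frame 27, i.e. 00:09:05;27.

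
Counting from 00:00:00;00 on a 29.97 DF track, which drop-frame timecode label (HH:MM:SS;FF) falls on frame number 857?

Each 10-minute DF block holds 10 × 60 × 30 − 9 × 2 = 17982 frames. 857 ÷ 17982 → 0 full blocks, remainder 857.
Within the partial block the first minute is 1800 frames and each further minute 1798, so 0 further minute boundaries passed. Total skipped labels = 18 × 0 + 2 × 0 = 0.
Non-drop label index = 857 + 0 = 857; at 30 labels/s that is 00:00:28:17, i.e. DF 00:00:28;17.

00:00:28;17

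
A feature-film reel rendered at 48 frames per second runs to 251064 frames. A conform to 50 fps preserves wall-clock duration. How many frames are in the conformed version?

Target frames = source frames × (target rate / source rate) = 251064 × (50)/(48) = 251064 × 25/24 = 261525.

261525 frames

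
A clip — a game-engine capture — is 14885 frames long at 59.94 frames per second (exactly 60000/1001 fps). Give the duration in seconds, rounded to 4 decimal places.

Running time = 14885 × 1001/60000 = 2979977/12000 s ≈ 248.3314 s.

248.3314 seconds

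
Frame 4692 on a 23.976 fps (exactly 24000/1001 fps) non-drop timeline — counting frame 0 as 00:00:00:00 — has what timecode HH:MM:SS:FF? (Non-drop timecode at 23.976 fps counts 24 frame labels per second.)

00:03:15:12

4692 ÷ 24 = 195 full seconds, remainder 12 frames.
195 s = 0 h 3 min 15 s.
Timecode: 00:03:15:12.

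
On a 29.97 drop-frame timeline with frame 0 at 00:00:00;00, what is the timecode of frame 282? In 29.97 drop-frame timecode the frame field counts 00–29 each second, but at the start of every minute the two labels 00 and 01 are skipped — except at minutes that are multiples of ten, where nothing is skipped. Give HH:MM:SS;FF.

00:00:09;12

Each 10-minute DF block holds 10 × 60 × 30 − 9 × 2 = 17982 frames. 282 ÷ 17982 → 0 full blocks, remainder 282.
Within the partial block the first minute is 1800 frames and each further minute 1798, so 0 further minute boundaries passed. Total skipped labels = 18 × 0 + 2 × 0 = 0.
Non-drop label index = 282 + 0 = 282; at 30 labels/s that is 00:00:09:12, i.e. DF 00:00:09;12.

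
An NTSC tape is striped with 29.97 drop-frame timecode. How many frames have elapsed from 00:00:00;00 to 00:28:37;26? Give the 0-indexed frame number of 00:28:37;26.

51484

Complete 10-minute blocks: 2, each 17982 frames → 35964.
Remaining 8 whole minutes in the current block: 1800 + 7 × 1798 = 14386 frames.
Within the current minute: 37 × 30 + 26 − 2 = 1134 (labels ;00/;01 skipped at this minute). Total = 35964 + 14386 + 1134 = 51484.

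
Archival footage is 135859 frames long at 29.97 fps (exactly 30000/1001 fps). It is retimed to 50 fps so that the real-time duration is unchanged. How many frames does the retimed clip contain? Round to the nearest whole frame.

Frames at target rate = 135859 × (50) / (30000/1001) = 135994859/600 ≈ 226658.098.
Nearest whole frame: 226658.

226658 frames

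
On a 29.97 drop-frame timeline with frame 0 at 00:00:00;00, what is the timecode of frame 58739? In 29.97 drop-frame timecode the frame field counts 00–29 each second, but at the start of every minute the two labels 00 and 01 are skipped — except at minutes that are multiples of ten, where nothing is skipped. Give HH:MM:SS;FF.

Ten DF minutes hold 17982 frames, so frame 58739 lies in block 3 (frames 53946–71927) with 4793 frames into that block.
The block's first minute is 1800 frames and the rest 1798 each; 4793 frames reaches minute 2, so 3 × 18 + 2 × 2 = 58 labels have been skipped so far.
Adding those back, label number 58739 + 58 = 58797 at 30 labels/s is 1959 s + 27 f = 0 h 32 min 39 s frame 27, i.e. 00:32:39;27.

00:32:39;27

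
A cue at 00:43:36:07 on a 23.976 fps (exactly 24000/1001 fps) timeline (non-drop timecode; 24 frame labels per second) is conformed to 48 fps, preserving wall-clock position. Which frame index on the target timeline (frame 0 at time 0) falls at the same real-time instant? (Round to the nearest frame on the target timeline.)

Source frame index: (0×3600 + 43×60 + 36) × 24 + 7 = 62791.
Real time: 62791 / (24000/1001) = 62853791/24000 s.
Target frame: (62853791/24000) × (48) = 62853791/500 ≈ 125707.582 → 125708.

frame 125708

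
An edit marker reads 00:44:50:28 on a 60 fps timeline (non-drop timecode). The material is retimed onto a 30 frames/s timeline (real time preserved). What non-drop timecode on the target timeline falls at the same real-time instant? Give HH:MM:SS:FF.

00:44:50:14

Source frame index: (0×3600 + 44×60 + 50) × 60 + 28 = 161428.
Real time: 161428 / (60) = 40357/15 s.
Target frame: (40357/15) × (30) = 80714.
At 30 labels/s: frame 80714 → 00:44:50:14.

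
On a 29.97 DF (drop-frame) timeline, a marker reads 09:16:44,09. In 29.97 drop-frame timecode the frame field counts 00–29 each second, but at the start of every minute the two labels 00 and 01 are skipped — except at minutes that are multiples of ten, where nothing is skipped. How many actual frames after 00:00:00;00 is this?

1001127

Complete 10-minute blocks: 55, each 17982 frames → 989010.
Remaining 6 whole minutes in the current block: 1800 + 5 × 1798 = 10790 frames.
Within the current minute: 44 × 30 + 9 − 2 = 1327 (labels ;00/;01 skipped at this minute). Total = 989010 + 10790 + 1327 = 1001127.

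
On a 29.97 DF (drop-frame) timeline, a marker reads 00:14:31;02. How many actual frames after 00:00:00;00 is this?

26106

As if non-drop at 30 labels/s: (0 × 3600 + 14 × 60 + 31) × 30 + 2 = 26132.
Minute boundaries passed: 14; those not divisible by 10: 14 − 1 = 13; dropped labels = 2 × 13 = 26.
Actual frame index = 26132 − 26 = 26106.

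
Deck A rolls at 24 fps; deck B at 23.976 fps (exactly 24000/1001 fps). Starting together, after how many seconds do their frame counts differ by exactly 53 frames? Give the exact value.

The gap grows by |24000/1001 − 24| = 24/1001 frames per second.
Time for a 53-frame gap: 53 ÷ (24/1001) = 53053/24 s.

53053/24 seconds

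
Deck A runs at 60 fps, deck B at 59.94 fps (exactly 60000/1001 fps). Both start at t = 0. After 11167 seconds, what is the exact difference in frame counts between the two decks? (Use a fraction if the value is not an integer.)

A emits 60 × 11167 = 670020 frames; B emits 60000/1001 × 11167 = 51540000/77.
Difference = 51540/77 frames (≈ 669.3506); B is behind A.

51540/77 frames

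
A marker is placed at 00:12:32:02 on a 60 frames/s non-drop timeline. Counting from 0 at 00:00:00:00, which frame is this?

frame 45122

Total seconds to the label: (0 × 3600 + 12 × 60 + 32) = 752.
Frame index = 752 × 60 + 2 = 45122.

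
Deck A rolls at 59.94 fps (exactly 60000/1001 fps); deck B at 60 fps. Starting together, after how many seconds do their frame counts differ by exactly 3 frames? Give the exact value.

50.05 seconds

The gap grows by |60 − 60000/1001| = 60/1001 frames per second.
Time for a 3-frame gap: 3 ÷ (60/1001) = 50.05 s.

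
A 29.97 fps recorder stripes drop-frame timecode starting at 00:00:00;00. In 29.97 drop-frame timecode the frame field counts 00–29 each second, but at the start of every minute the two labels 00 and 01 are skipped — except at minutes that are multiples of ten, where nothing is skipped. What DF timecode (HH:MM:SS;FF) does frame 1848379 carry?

Each 10-minute DF block holds 10 × 60 × 30 − 9 × 2 = 17982 frames. 1848379 ÷ 17982 → 102 full blocks, remainder 14215.
Within the partial block the first minute is 1800 frames and each further minute 1798, so 7 further minute boundaries passed. Total skipped labels = 18 × 102 + 2 × 7 = 1850.
Non-drop label index = 1848379 + 1850 = 1850229; at 30 labels/s that is 17:07:54:09, i.e. DF 17:07:54;09.

17:07:54;09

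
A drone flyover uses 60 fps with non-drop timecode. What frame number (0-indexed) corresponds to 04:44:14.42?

1023282

Total seconds to the label: (4 × 3600 + 44 × 60 + 14) = 17054.
Frame index = 17054 × 60 + 42 = 1023282.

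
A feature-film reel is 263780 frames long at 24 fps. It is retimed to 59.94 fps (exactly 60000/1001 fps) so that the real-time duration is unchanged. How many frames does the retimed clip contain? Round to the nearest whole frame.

Frames at target rate = 263780 × (60000/1001) / (24) = 59950000/91 ≈ 658791.209.
Nearest whole frame: 658791.

658791 frames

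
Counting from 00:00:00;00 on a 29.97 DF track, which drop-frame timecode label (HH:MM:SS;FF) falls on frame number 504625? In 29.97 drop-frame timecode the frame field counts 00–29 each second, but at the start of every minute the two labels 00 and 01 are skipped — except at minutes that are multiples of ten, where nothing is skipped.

Ten DF minutes hold 17982 frames, so frame 504625 lies in block 28 (frames 503496–521477) with 1129 frames into that block.
The block's first minute is 1800 frames and the rest 1798 each; 1129 frames reaches minute 0, so 28 × 18 + 0 × 2 = 504 labels have been skipped so far.
Adding those back, label number 504625 + 504 = 505129 at 30 labels/s is 16837 s + 19 f = 4 h 40 min 37 s frame 19, i.e. 04:40:37;19.

04:40:37;19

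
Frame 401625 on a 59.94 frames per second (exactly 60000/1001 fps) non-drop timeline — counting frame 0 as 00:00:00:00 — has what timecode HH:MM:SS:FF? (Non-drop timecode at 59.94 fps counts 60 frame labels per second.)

401625 ÷ 60 = 6693 full seconds, remainder 45 frames.
6693 s = 1 h 51 min 33 s.
Timecode: 01:51:33:45.

01:51:33:45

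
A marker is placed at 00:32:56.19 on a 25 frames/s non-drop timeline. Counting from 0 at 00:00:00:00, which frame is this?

frame 49419

Total seconds to the label: (0 × 3600 + 32 × 60 + 56) = 1976.
Frame index = 1976 × 25 + 19 = 49419.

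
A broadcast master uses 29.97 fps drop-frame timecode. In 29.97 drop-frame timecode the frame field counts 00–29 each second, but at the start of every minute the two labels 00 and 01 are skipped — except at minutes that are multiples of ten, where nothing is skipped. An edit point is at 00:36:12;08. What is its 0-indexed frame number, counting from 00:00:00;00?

Complete 10-minute blocks: 3, each 17982 frames → 53946.
Remaining 6 whole minutes in the current block: 1800 + 5 × 1798 = 10790 frames.
Within the current minute: 12 × 30 + 8 − 2 = 366 (labels ;00/;01 skipped at this minute). Total = 53946 + 10790 + 366 = 65102.

65102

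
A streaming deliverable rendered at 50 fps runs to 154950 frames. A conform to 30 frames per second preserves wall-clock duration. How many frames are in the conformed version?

92970 frames

Target frames = source frames × (target rate / source rate) = 154950 × (30)/(50) = 154950 × 3/5 = 92970.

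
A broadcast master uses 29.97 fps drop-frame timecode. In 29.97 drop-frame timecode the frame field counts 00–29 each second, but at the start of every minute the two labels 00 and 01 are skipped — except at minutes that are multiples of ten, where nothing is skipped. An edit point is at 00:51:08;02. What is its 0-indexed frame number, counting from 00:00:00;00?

91950

As if non-drop at 30 labels/s: (0 × 3600 + 51 × 60 + 8) × 30 + 2 = 92042.
Minute boundaries passed: 51; those not divisible by 10: 51 − 5 = 46; dropped labels = 2 × 46 = 92.
Actual frame index = 92042 − 92 = 91950.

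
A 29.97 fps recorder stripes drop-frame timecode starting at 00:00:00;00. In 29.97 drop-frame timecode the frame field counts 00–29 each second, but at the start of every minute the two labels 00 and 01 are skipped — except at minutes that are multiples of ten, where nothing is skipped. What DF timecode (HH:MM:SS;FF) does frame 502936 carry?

Ten DF minutes hold 17982 frames, so frame 502936 lies in block 27 (frames 485514–503495) with 17422 frames into that block.
The block's first minute is 1800 frames and the rest 1798 each; 17422 frames reaches minute 9, so 27 × 18 + 9 × 2 = 504 labels have been skipped so far.
Adding those back, label number 502936 + 504 = 503440 at 30 labels/s is 16781 s + 10 f = 4 h 39 min 41 s frame 10, i.e. 04:39:41;10.

04:39:41;10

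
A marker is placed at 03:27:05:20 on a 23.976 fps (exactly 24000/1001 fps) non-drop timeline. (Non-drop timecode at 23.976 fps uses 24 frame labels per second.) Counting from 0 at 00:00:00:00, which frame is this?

298220

Total seconds to the label: (3 × 3600 + 27 × 60 + 5) = 12425.
Frame index = 12425 × 24 + 20 = 298220.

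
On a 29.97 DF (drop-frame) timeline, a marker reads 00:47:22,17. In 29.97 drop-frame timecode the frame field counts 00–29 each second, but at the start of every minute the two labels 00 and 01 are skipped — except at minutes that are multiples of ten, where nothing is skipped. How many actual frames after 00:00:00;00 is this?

Complete 10-minute blocks: 4, each 17982 frames → 71928.
Remaining 7 whole minutes in the current block: 1800 + 6 × 1798 = 12588 frames.
Within the current minute: 22 × 30 + 17 − 2 = 675 (labels ;00/;01 skipped at this minute). Total = 71928 + 12588 + 675 = 85191.

85191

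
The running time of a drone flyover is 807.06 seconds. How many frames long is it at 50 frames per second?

40353 frames

Frames = 807.06 × 50 = 40353.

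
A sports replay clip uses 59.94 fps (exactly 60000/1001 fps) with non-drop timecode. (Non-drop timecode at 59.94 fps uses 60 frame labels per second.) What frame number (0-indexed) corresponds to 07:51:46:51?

frame 1698411

Total seconds to the label: (7 × 3600 + 51 × 60 + 46) = 28306.
Frame index = 28306 × 60 + 51 = 1698411.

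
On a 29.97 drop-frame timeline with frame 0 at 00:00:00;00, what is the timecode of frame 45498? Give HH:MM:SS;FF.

00:25:18;04

Ten DF minutes hold 17982 frames, so frame 45498 lies in block 2 (frames 35964–53945) with 9534 frames into that block.
The block's first minute is 1800 frames and the rest 1798 each; 9534 frames reaches minute 5, so 2 × 18 + 5 × 2 = 46 labels have been skipped so far.
Adding those back, label number 45498 + 46 = 45544 at 30 labels/s is 1518 s + 4 f = 0 h 25 min 18 s frame 4, i.e. 00:25:18;04.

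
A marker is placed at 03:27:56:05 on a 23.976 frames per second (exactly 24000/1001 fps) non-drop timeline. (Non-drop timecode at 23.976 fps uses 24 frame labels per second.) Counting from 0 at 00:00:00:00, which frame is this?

Total seconds to the label: (3 × 3600 + 27 × 60 + 56) = 12476.
Frame index = 12476 × 24 + 5 = 299429.

299429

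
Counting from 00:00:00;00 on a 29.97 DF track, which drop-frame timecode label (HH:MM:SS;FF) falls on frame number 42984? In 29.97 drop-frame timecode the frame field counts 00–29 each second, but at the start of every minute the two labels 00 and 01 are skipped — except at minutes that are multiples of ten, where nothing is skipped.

Ten DF minutes hold 17982 frames, so frame 42984 lies in block 2 (frames 35964–53945) with 7020 frames into that block.
The block's first minute is 1800 frames and the rest 1798 each; 7020 frames reaches minute 3, so 2 × 18 + 3 × 2 = 42 labels have been skipped so far.
Adding those back, label number 42984 + 42 = 43026 at 30 labels/s is 1434 s + 6 f = 0 h 23 min 54 s frame 6, i.e. 00:23:54;06.

00:23:54;06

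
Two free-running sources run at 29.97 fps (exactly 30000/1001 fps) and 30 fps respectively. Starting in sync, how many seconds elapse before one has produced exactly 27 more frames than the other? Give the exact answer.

The gap grows by |30 − 30000/1001| = 30/1001 frames per second.
Time for a 27-frame gap: 27 ÷ (30/1001) = 900.9 s.

900.9 seconds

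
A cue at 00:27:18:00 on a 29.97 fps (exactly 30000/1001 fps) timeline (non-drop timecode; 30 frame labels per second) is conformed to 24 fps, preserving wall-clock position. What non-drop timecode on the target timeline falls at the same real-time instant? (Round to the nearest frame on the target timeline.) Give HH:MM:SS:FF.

00:27:19:15

Source frame index: (0×3600 + 27×60 + 18) × 30 + 0 = 49140.
Real time: 49140 / (30000/1001) = 819819/500 s.
Target frame: (819819/500) × (24) = 4918914/125 ≈ 39351.312 → 39351.
At 24 labels/s: frame 39351 → 00:27:19:15.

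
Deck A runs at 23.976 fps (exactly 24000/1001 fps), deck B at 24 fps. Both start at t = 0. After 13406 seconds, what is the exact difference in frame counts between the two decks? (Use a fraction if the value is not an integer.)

321744/1001 frames

A emits 24000/1001 × 13406 = 321744000/1001 frames; B emits 24 × 13406 = 321744.
Difference = 321744/1001 frames (≈ 321.4226); B is ahead of A.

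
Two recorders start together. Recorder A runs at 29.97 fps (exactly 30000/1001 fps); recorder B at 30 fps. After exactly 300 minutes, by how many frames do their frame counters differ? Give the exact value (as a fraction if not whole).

540000/1001 frames

300 min = 18000 s.
A emits 30000/1001 × 18000 = 540000000/1001 frames; B emits 30 × 18000 = 540000.
Difference = 540000/1001 frames (≈ 539.4605); B is ahead of A.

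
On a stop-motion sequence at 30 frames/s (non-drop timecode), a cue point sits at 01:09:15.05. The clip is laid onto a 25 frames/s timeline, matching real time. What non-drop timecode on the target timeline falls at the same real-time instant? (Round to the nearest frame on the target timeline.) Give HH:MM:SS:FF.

01:09:15:04

Source frame index: (1×3600 + 9×60 + 15) × 30 + 5 = 124655.
Real time: 124655 / (30) = 24931/6 s.
Target frame: (24931/6) × (25) = 623275/6 ≈ 103879.167 → 103879.
At 25 labels/s: frame 103879 → 01:09:15:04.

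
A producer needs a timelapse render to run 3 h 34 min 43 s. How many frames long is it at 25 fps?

322075 frames

3 h 34 min 43 s = 12883 s.
Frames = 12883 × 25 = 322075.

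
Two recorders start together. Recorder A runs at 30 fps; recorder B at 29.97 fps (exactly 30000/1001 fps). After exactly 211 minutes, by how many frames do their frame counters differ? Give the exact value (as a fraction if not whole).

379800/1001 frames

211 min = 12660 s.
A emits 30 × 12660 = 379800 frames; B emits 30000/1001 × 12660 = 379800000/1001.
Difference = 379800/1001 frames (≈ 379.4206); B is behind A.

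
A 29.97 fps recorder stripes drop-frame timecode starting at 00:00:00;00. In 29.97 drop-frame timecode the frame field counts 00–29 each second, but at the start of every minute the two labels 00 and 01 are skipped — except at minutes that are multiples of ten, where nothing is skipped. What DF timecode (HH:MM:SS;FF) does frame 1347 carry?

Ten DF minutes hold 17982 frames, so frame 1347 lies in block 0 (frames 0–17981) with 1347 frames into that block.
The block's first minute is 1800 frames and the rest 1798 each; 1347 frames reaches minute 0, so 0 × 18 + 0 × 2 = 0 labels have been skipped so far.
Adding those back, label number 1347 + 0 = 1347 at 30 labels/s is 44 s + 27 f = 0 h 0 min 44 s frame 27, i.e. 00:00:44;27.

00:00:44;27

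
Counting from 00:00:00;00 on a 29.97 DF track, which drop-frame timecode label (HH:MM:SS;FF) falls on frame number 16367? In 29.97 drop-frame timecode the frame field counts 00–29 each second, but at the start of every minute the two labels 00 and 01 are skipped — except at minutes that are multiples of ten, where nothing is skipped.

Ten DF minutes hold 17982 frames, so frame 16367 lies in block 0 (frames 0–17981) with 16367 frames into that block.
The block's first minute is 1800 frames and the rest 1798 each; 16367 frames reaches minute 9, so 0 × 18 + 9 × 2 = 18 labels have been skipped so far.
Adding those back, label number 16367 + 18 = 16385 at 30 labels/s is 546 s + 5 f = 0 h 9 min 6 s frame 5, i.e. 00:09:06;05.

00:09:06;05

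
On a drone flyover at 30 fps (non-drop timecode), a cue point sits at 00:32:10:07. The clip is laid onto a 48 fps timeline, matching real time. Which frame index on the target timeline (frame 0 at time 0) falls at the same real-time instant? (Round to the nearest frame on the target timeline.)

frame 92651

Source frame index: (0×3600 + 32×60 + 10) × 30 + 7 = 57907.
Real time: 57907 / (30) = 57907/30 s.
Target frame: (57907/30) × (48) = 463256/5 ≈ 92651.200 → 92651.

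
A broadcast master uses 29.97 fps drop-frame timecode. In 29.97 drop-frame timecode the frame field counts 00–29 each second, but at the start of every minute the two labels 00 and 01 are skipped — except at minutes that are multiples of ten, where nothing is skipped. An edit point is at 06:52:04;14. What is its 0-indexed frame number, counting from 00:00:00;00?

Complete 10-minute blocks: 41, each 17982 frames → 737262.
Remaining 2 whole minutes in the current block: 1800 + 1 × 1798 = 3598 frames.
Within the current minute: 4 × 30 + 14 − 2 = 132 (labels ;00/;01 skipped at this minute). Total = 737262 + 3598 + 132 = 740992.

740992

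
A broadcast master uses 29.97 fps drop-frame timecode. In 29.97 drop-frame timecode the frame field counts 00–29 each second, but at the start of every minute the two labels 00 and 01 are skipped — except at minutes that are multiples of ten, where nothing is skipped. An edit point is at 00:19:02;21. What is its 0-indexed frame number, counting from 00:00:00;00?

As if non-drop at 30 labels/s: (0 × 3600 + 19 × 60 + 2) × 30 + 21 = 34281.
Minute boundaries passed: 19; those not divisible by 10: 19 − 1 = 18; dropped labels = 2 × 18 = 36.
Actual frame index = 34281 − 36 = 34245.

34245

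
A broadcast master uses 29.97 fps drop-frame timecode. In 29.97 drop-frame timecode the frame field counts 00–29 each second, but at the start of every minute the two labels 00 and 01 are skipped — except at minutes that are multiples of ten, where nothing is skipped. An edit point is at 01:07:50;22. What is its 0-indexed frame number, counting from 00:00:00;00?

122000

As if non-drop at 30 labels/s: (1 × 3600 + 7 × 60 + 50) × 30 + 22 = 122122.
Minute boundaries passed: 67; those not divisible by 10: 67 − 6 = 61; dropped labels = 2 × 61 = 122.
Actual frame index = 122122 − 122 = 122000.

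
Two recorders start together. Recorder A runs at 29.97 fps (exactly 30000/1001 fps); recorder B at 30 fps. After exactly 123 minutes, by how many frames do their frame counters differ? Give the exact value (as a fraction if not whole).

123 min = 7380 s.
A emits 30000/1001 × 7380 = 221400000/1001 frames; B emits 30 × 7380 = 221400.
Difference = 221400/1001 frames (≈ 221.1788); B is ahead of A.

221400/1001 frames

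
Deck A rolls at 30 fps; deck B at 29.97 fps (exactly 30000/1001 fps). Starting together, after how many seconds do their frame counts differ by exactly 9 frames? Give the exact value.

300.3 seconds

The gap grows by |30000/1001 − 30| = 30/1001 frames per second.
Time for a 9-frame gap: 9 ÷ (30/1001) = 300.3 s.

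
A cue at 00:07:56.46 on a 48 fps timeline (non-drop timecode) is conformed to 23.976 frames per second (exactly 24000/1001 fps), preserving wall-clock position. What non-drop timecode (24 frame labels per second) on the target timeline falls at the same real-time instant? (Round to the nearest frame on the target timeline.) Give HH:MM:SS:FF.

00:07:56:12

Source frame index: (0×3600 + 7×60 + 56) × 48 + 46 = 22894.
Real time: 22894 / (48) = 11447/24 s.
Target frame: (11447/24) × (24000/1001) = 11447000/1001 ≈ 11435.564 → 11436.
At 24 labels/s: frame 11436 → 00:07:56:12.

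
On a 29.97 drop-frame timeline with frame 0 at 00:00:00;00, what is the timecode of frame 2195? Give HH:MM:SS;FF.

00:01:13;07

Each 10-minute DF block holds 10 × 60 × 30 − 9 × 2 = 17982 frames. 2195 ÷ 17982 → 0 full blocks, remainder 2195.
Within the partial block the first minute is 1800 frames and each further minute 1798, so 1 further minute boundary passed. Total skipped labels = 18 × 0 + 2 × 1 = 2.
Non-drop label index = 2195 + 2 = 2197; at 30 labels/s that is 00:01:13:07, i.e. DF 00:01:13;07.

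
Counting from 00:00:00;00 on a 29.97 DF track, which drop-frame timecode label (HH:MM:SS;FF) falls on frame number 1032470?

Each 10-minute DF block holds 10 × 60 × 30 − 9 × 2 = 17982 frames. 1032470 ÷ 17982 → 57 full blocks, remainder 7496.
Within the partial block the first minute is 1800 frames and each further minute 1798, so 4 further minute boundaries passed. Total skipped labels = 18 × 57 + 2 × 4 = 1034.
Non-drop label index = 1032470 + 1034 = 1033504; at 30 labels/s that is 09:34:10:04, i.e. DF 09:34:10;04.

09:34:10;04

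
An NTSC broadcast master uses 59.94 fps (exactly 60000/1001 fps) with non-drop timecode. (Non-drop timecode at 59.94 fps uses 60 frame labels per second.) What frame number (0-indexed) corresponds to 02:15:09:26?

486566

Total seconds to the label: (2 × 3600 + 15 × 60 + 9) = 8109.
Frame index = 8109 × 60 + 26 = 486566.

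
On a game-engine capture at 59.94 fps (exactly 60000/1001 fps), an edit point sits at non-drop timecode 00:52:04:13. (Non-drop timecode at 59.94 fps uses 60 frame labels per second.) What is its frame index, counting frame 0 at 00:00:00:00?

frame 187453

Total seconds to the label: (0 × 3600 + 52 × 60 + 4) = 3124.
Frame index = 3124 × 60 + 13 = 187453.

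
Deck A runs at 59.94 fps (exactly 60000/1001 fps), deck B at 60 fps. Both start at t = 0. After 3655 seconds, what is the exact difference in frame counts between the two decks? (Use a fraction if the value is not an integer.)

A emits 60000/1001 × 3655 = 219300000/1001 frames; B emits 60 × 3655 = 219300.
Difference = 219300/1001 frames (≈ 219.0809); B is ahead of A.

219300/1001 frames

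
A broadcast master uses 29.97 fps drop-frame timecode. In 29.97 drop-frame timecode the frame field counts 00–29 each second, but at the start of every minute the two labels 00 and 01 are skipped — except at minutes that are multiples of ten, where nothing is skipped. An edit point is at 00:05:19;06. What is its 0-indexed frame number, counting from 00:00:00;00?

9566

Complete 10-minute blocks: 0, each 17982 frames → 0.
Remaining 5 whole minutes in the current block: 1800 + 4 × 1798 = 8992 frames.
Within the current minute: 19 × 30 + 6 − 2 = 574 (labels ;00/;01 skipped at this minute). Total = 0 + 8992 + 574 = 9566.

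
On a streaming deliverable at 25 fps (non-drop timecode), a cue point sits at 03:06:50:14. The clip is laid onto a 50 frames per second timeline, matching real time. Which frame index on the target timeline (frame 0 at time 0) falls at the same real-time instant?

frame 560528

Source frame index: (3×3600 + 6×60 + 50) × 25 + 14 = 280264.
Real time: 280264 / (25) = 280264/25 s.
Target frame: (280264/25) × (50) = 560528.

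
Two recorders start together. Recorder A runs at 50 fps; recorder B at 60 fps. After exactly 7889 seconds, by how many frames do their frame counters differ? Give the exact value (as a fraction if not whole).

78890 frames

A emits 50 × 7889 = 394450 frames; B emits 60 × 7889 = 473340.
Difference = 78890 frames; B is ahead of A.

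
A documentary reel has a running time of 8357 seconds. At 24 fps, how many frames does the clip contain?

200568 frames

Frames = 8357 × 24 = 200568.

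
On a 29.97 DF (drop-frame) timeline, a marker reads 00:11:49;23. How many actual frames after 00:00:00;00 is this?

As if non-drop at 30 labels/s: (0 × 3600 + 11 × 60 + 49) × 30 + 23 = 21293.
Minute boundaries passed: 11; those not divisible by 10: 11 − 1 = 10; dropped labels = 2 × 10 = 20.
Actual frame index = 21293 − 20 = 21273.

21273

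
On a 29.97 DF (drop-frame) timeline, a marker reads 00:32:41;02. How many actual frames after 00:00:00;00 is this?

As if non-drop at 30 labels/s: (0 × 3600 + 32 × 60 + 41) × 30 + 2 = 58832.
Minute boundaries passed: 32; those not divisible by 10: 32 − 3 = 29; dropped labels = 2 × 29 = 58.
Actual frame index = 58832 − 58 = 58774.

58774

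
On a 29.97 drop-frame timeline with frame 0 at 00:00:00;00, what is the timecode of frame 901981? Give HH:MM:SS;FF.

08:21:36;03

Each 10-minute DF block holds 10 × 60 × 30 − 9 × 2 = 17982 frames. 901981 ÷ 17982 → 50 full blocks, remainder 2881.
Within the partial block the first minute is 1800 frames and each further minute 1798, so 1 further minute boundary passed. Total skipped labels = 18 × 50 + 2 × 1 = 902.
Non-drop label index = 901981 + 902 = 902883; at 30 labels/s that is 08:21:36:03, i.e. DF 08:21:36;03.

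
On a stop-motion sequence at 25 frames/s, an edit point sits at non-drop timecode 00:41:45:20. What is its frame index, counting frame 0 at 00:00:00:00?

Total seconds to the label: (0 × 3600 + 41 × 60 + 45) = 2505.
Frame index = 2505 × 25 + 20 = 62645.

62645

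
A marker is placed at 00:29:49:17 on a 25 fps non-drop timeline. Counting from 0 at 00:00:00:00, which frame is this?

frame 44742

Total seconds to the label: (0 × 3600 + 29 × 60 + 49) = 1789.
Frame index = 1789 × 25 + 17 = 44742.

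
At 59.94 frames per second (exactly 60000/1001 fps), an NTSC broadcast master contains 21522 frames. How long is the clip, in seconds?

Running time = 21522 / (60000/1001) = 359.0587 s.

359.0587 seconds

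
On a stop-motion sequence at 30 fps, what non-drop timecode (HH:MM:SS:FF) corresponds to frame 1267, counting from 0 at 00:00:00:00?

1267 ÷ 30 = 42 full seconds, remainder 7 frames.
42 s = 0 h 0 min 42 s.
Timecode: 00:00:42:07.

00:00:42:07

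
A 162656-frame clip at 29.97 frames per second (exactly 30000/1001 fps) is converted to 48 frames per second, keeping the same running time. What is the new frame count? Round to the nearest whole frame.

260510 frames

Frames at target rate = 162656 × (48) / (30000/1001) = 162818656/625 ≈ 260509.850.
Nearest whole frame: 260510.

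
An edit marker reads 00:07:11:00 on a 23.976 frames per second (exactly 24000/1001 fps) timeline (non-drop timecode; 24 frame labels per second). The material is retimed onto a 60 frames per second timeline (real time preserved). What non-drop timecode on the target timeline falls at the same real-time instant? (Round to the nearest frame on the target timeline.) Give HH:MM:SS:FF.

00:07:11:26

Source frame index: (0×3600 + 7×60 + 11) × 24 + 0 = 10344.
Real time: 10344 / (24000/1001) = 431431/1000 s.
Target frame: (431431/1000) × (60) = 1294293/50 ≈ 25885.860 → 25886.
At 60 labels/s: frame 25886 → 00:07:11:26.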